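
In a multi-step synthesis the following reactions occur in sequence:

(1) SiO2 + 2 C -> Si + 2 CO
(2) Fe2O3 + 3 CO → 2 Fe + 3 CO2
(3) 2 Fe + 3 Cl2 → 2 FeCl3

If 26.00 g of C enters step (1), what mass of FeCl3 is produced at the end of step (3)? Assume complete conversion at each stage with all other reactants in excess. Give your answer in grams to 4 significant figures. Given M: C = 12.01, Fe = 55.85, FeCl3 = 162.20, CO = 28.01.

234.1 g

n(C) = 26.00 / 12.01 = 2.1649 mol.
Reaction (1): C→CO ratio 2:2 ⇒ n(CO) = 2.1649 mol.
Reaction (2): CO→Fe ratio 3:2 ⇒ n(Fe) = 1.4432 mol.
Reaction (3): Fe→FeCl3 ratio 2:2 ⇒ n(FeCl3) = 1.4432 mol.
Mass of FeCl3 = 1.4432 × 162.20 = 234.09 g.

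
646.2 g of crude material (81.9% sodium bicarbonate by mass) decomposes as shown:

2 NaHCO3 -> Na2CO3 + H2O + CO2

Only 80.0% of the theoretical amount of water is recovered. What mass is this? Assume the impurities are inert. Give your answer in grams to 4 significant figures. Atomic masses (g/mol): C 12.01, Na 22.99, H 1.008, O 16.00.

Pure NaHCO3 available = 646.2 g × 0.819 = 529.24 g.
M(NaHCO3) = 22.99 + 1.008 + 12.01 + 3(16.00) = 84.008 g/mol.
M(H2O) = 2(1.008) + 16.00 = 18.016 g/mol.
n(NaHCO3) = 529.24 g / 84.008 g/mol = 6.2999 mol.
From the equation the NaHCO3:H2O mole ratio is 2:1, so n(H2O) = 6.2999 × 1/2 = 3.1499 mol.
Mass of H2O = 3.1499 mol × 18.016 g/mol = 56.749 g.
Actual mass collected = 56.749 g × 0.800 = 45.399 g.

45.40 g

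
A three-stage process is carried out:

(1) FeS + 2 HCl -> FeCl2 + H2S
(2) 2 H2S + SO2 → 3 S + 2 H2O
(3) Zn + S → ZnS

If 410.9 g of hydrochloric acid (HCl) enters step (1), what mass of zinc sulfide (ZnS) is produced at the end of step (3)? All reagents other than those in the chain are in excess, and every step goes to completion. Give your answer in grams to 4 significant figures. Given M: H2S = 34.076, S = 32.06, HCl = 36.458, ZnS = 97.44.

n(HCl) = 410.9 / 36.458 = 11.271 mol.
Reaction (1): HCl→H2S ratio 2:1 ⇒ n(H2S) = 5.6353 mol.
Reaction (2): H2S→S ratio 2:3 ⇒ n(S) = 8.4529 mol.
Reaction (3): S→ZnS ratio 1:1 ⇒ n(ZnS) = 8.4529 mol.
Mass of ZnS = 8.4529 × 97.44 = 823.65 g.

823.6 g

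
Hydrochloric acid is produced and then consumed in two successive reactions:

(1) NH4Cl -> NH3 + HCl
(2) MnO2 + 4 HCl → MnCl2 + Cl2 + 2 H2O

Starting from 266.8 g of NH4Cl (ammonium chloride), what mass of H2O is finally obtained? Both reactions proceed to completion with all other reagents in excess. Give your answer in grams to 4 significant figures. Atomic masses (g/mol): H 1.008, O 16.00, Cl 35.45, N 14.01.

44.93 g

M(NH4Cl) = 14.01 + 4(1.008) + 35.45 = 53.492 g/mol.
M(H2O) = 2(1.008) + 16.00 = 18.016 g/mol.
n(NH4Cl) = 266.80 / 53.492 = 4.9877 mol.
Step 1 gives a 1:1 ratio of NH4Cl to HCl, so n(HCl) = 4.9877 mol.
In step 2 the HCl:H2O ratio is 4:2, so n(H2O) = 2.4938 mol.
Mass of H2O = 2.4938 × 18.016 = 44.929 g.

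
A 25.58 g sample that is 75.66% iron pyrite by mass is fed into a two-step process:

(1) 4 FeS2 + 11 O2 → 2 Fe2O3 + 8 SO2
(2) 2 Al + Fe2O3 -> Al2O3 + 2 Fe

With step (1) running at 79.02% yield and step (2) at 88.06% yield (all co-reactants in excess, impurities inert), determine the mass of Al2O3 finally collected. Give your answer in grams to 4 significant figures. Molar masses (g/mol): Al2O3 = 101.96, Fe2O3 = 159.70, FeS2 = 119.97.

5.723 g

Pure FeS2 = 25.58 × 0.7566 = 19.354 g.
n(FeS2) = 19.354 / 119.97 = 0.16132 mol.
Step 1 (FeS2:Fe2O3 = 4:2): theoretical n(Fe2O3) = 0.080661 mol; at 79.02% yield, n(Fe2O3) = 0.063738 mol.
Step 2 (Fe2O3:Al2O3 = 1:1): theoretical n(Al2O3) = 0.063738 mol, so theoretical mass = 0.063738 × 101.96 = 6.4988 g.
At 88.06% yield, actual mass of Al2O3 = 6.4988 × 0.8806 = 5.7228 g.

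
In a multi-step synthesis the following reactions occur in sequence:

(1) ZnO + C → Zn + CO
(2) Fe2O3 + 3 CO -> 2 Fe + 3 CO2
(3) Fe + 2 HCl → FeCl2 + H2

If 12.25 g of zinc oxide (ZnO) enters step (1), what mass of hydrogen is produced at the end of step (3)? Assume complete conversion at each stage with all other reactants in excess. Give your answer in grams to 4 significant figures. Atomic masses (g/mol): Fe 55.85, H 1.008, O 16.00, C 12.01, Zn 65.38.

0.2023 g

M(ZnO) = 65.38 + 16.00 = 81.38 g/mol.
M(H2) = 2(1.008) = 2.016 g/mol.
n(ZnO) = 12.25 / 81.38 = 0.15053 mol.
Reaction (1): ZnO→CO ratio 1:1 ⇒ n(CO) = 0.15053 mol.
Reaction (2): CO→Fe ratio 3:2 ⇒ n(Fe) = 0.10035 mol.
Reaction (3): Fe→H2 ratio 1:1 ⇒ n(H2) = 0.10035 mol.
Mass of H2 = 0.10035 × 2.016 = 0.20231 g.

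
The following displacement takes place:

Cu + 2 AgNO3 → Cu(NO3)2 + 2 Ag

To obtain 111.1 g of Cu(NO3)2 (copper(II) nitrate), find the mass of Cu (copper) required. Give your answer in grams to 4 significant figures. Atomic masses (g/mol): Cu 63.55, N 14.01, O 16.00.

37.64 g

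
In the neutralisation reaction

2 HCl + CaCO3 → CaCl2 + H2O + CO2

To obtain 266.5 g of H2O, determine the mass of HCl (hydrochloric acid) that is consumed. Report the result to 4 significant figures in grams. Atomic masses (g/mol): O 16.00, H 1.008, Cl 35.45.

1079 g

M(H2O) = 2(1.008) + 16.00 = 18.016 g/mol.
M(HCl) = 1.008 + 35.45 = 36.458 g/mol.
n(H2O) = 266.50 g / 18.016 g/mol = 14.792 mol.
From the equation the H2O:HCl mole ratio is 1:2, so n(HCl) = 14.792 × 2/1 = 29.585 mol.
Mass of HCl = 29.585 mol × 36.458 g/mol = 1078.6 g.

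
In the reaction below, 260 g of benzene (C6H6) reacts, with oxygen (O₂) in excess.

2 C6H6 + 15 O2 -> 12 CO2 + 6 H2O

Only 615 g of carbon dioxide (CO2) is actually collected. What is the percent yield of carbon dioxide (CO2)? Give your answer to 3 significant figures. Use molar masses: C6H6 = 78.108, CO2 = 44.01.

70.0 %

n(C6H6) = 260.0 g / 78.108 g/mol = 3.329 mol.
From the equation the C6H6:CO2 mole ratio is 2:12, so n(CO2) = 3.329 × 12/2 = 19.97 mol.
Mass of CO2 = 19.97 mol × 44.01 g/mol = 879.0 g.
This is the theoretical yield. Percent yield = 615 g / 879.0 g × 100% = 69.97%.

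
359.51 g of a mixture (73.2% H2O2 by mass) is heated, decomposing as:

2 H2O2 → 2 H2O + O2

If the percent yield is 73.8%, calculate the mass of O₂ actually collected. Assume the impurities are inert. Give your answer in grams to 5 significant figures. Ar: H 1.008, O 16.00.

91.351 g

Pure H2O2 available = 359.51 g × 0.732 = 263.161 g.
M(H2O2) = 2(1.008) + 2(16.00) = 34.016 g/mol.
M(O2) = 2(16.00) = 32.00 g/mol.
n(H2O2) = 263.161 g / 34.016 g/mol = 7.73640 mol.
From the equation the H2O2:O2 mole ratio is 2:1, so n(O2) = 7.73640 × 1/2 = 3.86820 mol.
Mass of O2 = 3.86820 mol × 32.00 g/mol = 123.782 g.
Actual mass collected = 123.782 g × 0.738 = 91.3514 g.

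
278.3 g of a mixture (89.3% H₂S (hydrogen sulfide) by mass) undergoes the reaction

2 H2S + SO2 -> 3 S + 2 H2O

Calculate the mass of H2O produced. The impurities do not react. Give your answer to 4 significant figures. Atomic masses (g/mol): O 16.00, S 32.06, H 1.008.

Mass of pure H2S = 278.3 g × 0.893 = 248.52 g.
M(H2S) = 2(1.008) + 32.06 = 34.076 g/mol.
M(H2O) = 2(1.008) + 16.00 = 18.016 g/mol.
n(H2S) = 248.52 g / 34.076 g/mol = 7.2932 mol.
From the equation the H2S:H2O mole ratio is 2:2, so n(H2O) = 7.2932 × 2/2 = 7.2932 mol.
Mass of H2O = 7.2932 mol × 18.016 g/mol = 131.39 g.

131.4 g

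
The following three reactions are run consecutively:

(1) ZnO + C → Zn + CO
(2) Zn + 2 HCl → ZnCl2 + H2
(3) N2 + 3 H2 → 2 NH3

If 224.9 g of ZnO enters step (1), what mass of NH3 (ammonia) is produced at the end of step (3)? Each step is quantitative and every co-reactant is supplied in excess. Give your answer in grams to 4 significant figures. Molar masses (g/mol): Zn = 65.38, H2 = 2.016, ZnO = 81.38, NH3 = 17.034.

n(ZnO) = 224.9 / 81.38 = 2.7636 mol.
Reaction (1): ZnO→Zn ratio 1:1 ⇒ n(Zn) = 2.7636 mol.
Reaction (2): Zn→H2 ratio 1:1 ⇒ n(H2) = 2.7636 mol.
Reaction (3): H2→NH3 ratio 3:2 ⇒ n(NH3) = 1.8424 mol.
Mass of NH3 = 1.8424 × 17.034 = 31.383 g.

31.38 g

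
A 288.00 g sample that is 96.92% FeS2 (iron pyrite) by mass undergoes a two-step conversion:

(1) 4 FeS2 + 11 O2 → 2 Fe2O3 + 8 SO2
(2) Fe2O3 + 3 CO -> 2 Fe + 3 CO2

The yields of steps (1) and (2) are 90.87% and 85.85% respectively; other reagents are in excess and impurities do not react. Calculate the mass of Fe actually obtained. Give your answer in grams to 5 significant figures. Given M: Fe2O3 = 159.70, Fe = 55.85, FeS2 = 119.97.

101.37 g

Pure FeS2 = 288.00 × 0.9692 = 279.130 g.
n(FeS2) = 279.130 / 119.97 = 2.32666 mol.
Step 1 (FeS2:Fe2O3 = 4:2): theoretical n(Fe2O3) = 1.16333 mol; at 90.87% yield, n(Fe2O3) = 1.05712 mol.
Step 2 (Fe2O3:Fe = 1:2): theoretical n(Fe) = 2.11424 mol, so theoretical mass = 2.11424 × 55.85 = 118.080 g.
At 85.85% yield, actual mass of Fe = 118.080 × 0.8585 = 101.372 g.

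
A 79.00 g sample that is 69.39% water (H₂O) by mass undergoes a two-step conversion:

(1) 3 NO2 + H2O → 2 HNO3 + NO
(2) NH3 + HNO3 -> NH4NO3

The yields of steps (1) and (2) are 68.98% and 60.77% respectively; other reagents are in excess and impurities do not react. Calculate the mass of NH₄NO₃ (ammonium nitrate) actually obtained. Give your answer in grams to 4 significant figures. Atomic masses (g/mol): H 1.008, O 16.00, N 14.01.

204.2 g

Pure H2O = 79.00 × 0.6939 = 54.818 g.
M(H2O) = 2(1.008) + 16.00 = 18.016 g/mol.
M(NH4NO3) = 2(14.01) + 4(1.008) + 3(16.00) = 80.052 g/mol.
n(H2O) = 54.818 / 18.016 = 3.0427 mol.
Step 1 (H2O:HNO3 = 1:2): theoretical n(HNO3) = 6.0855 mol; at 68.98% yield, n(HNO3) = 4.1978 mol.
Step 2 (HNO3:NH4NO3 = 1:1): theoretical n(NH4NO3) = 4.1978 mol, so theoretical mass = 4.1978 × 80.052 = 336.04 g.
At 60.77% yield, actual mass of NH4NO3 = 336.04 × 0.6077 = 204.21 g.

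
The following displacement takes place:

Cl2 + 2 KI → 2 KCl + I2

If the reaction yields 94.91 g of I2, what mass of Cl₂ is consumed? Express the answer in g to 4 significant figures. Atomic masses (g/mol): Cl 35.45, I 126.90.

M(I2) = 2(126.90) = 253.80 g/mol.
M(Cl2) = 2(35.45) = 70.90 g/mol.
n(I2) = 94.910 g / 253.80 g/mol = 0.37396 mol.
From the equation the I2:Cl2 mole ratio is 1:1, so n(Cl2) = 0.37396 × 1/1 = 0.37396 mol.
Mass of Cl2 = 0.37396 mol × 70.90 g/mol = 26.513 g.

26.51 g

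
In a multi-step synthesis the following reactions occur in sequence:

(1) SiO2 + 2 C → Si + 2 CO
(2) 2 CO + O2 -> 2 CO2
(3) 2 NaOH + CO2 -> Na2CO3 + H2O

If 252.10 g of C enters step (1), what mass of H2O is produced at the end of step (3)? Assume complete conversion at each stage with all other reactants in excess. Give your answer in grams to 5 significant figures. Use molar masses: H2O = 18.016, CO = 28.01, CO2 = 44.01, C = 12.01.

378.17 g

n(C) = 252.10 / 12.01 = 20.9908 mol.
Reaction (1): C→CO ratio 2:2 ⇒ n(CO) = 20.9908 mol.
Reaction (2): CO→CO2 ratio 2:2 ⇒ n(CO2) = 20.9908 mol.
Reaction (3): CO2→H2O ratio 1:1 ⇒ n(H2O) = 20.9908 mol.
Mass of H2O = 20.9908 × 18.016 = 378.171 g.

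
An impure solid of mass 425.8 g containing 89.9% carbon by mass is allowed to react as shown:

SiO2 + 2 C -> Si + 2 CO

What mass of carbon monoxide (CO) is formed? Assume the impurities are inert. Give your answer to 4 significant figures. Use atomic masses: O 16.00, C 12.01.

Mass of pure C = 425.8 g × 0.899 = 382.79 g.
M(C) = 12.01 g/mol.
M(CO) = 12.01 + 16.00 = 28.01 g/mol.
n(C) = 382.79 g / 12.01 g/mol = 31.873 mol.
From the equation the C:CO mole ratio is 2:2, so n(CO) = 31.873 × 2/2 = 31.873 mol.
Mass of CO = 31.873 mol × 28.01 g/mol = 892.76 g.

892.8 g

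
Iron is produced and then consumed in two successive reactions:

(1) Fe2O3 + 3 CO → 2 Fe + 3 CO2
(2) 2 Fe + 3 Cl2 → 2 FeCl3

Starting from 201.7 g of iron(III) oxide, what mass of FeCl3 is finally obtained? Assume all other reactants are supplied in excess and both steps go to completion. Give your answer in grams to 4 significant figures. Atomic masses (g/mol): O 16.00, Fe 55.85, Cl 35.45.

409.7 g

M(Fe2O3) = 2(55.85) + 3(16.00) = 159.70 g/mol.
M(FeCl3) = 55.85 + 3(35.45) = 162.20 g/mol.
n(Fe2O3) = 201.70 / 159.70 = 1.2630 mol.
Step 1 gives a 1:2 ratio of Fe2O3 to Fe, so n(Fe) = 2.5260 mol.
In step 2 the Fe:FeCl3 ratio is 2:2, so n(FeCl3) = 2.5260 mol.
Mass of FeCl3 = 2.5260 × 162.20 = 409.71 g.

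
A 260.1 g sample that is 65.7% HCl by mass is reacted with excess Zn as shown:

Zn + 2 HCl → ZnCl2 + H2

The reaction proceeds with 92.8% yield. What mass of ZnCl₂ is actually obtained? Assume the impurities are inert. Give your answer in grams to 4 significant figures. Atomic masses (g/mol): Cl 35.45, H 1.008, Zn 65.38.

296.4 g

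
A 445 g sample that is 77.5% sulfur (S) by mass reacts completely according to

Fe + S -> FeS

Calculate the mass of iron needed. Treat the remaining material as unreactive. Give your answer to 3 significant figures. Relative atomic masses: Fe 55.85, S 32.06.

Mass of pure S = 445 g × 0.775 = 344.9 g.
M(S) = 32.06 g/mol.
M(Fe) = 55.85 g/mol.
n(S) = 344.9 g / 32.06 g/mol = 10.76 mol.
From the equation the S:Fe mole ratio is 1:1, so n(Fe) = 10.76 × 1/1 = 10.76 mol.
Mass of Fe = 10.76 mol × 55.85 g/mol = 600.8 g.

601 g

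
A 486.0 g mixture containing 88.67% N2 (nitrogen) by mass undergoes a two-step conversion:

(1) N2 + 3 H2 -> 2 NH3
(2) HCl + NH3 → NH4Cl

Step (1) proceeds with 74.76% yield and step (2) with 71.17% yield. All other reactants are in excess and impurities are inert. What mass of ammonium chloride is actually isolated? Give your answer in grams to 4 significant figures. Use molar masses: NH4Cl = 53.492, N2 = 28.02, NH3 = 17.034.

875.4 g

Pure N2 = 486.0 × 0.8867 = 430.94 g.
n(N2) = 430.94 / 28.02 = 15.380 mol.
Step 1 (N2:NH3 = 1:2): theoretical n(NH3) = 30.759 mol; at 74.76% yield, n(NH3) = 22.996 mol.
Step 2 (NH3:NH4Cl = 1:1): theoretical n(NH4Cl) = 22.996 mol, so theoretical mass = 22.996 × 53.492 = 1230.1 g.
At 71.17% yield, actual mass of NH4Cl = 1230.1 × 0.7117 = 875.45 g.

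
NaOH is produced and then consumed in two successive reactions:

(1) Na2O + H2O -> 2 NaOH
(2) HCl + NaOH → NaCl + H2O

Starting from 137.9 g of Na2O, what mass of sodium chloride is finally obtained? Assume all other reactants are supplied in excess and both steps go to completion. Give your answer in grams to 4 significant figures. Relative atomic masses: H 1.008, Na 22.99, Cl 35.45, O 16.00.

M(Na2O) = 2(22.99) + 16.00 = 61.98 g/mol.
M(NaCl) = 22.99 + 35.45 = 58.44 g/mol.
n(Na2O) = 137.90 / 61.98 = 2.2249 mol.
Step 1 gives a 1:2 ratio of Na2O to NaOH, so n(NaOH) = 4.4498 mol.
In step 2 the NaOH:NaCl ratio is 1:1, so n(NaCl) = 4.4498 mol.
Mass of NaCl = 4.4498 × 58.44 = 260.05 g.

260.0 g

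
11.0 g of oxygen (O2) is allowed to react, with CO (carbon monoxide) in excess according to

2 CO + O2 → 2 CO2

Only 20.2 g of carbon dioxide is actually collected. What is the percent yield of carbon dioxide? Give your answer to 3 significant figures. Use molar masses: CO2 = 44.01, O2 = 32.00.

n(O2) = 11.00 g / 32.00 g/mol = 0.3438 mol.
From the equation the O2:CO2 mole ratio is 1:2, so n(CO2) = 0.3438 × 2/1 = 0.6875 mol.
Mass of CO2 = 0.6875 mol × 44.01 g/mol = 30.26 g.
This is the theoretical yield. Percent yield = 20.2 g / 30.26 g × 100% = 66.76%.

66.8 %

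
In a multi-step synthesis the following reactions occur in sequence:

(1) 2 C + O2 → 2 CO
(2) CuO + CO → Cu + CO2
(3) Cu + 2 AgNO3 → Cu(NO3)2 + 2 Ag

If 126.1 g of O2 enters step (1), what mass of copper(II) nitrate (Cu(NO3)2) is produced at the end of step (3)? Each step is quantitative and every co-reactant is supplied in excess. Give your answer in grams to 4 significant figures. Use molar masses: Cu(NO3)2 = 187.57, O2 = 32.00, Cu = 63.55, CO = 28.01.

n(O2) = 126.1 / 32.00 = 3.9406 mol.
Reaction (1): O2→CO ratio 1:2 ⇒ n(CO) = 7.8812 mol.
Reaction (2): CO→Cu ratio 1:1 ⇒ n(Cu) = 7.8812 mol.
Reaction (3): Cu→Cu(NO3)2 ratio 1:1 ⇒ n(Cu(NO3)2) = 7.8812 mol.
Mass of Cu(NO3)2 = 7.8812 × 187.57 = 1478.3 g.

1478 g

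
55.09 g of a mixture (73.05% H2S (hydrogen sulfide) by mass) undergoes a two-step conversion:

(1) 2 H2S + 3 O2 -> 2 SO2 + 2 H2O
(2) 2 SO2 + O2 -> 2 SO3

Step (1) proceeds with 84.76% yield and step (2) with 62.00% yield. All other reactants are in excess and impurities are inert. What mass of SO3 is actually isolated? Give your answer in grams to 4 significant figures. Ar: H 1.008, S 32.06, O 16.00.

49.69 g

Pure H2S = 55.09 × 0.7305 = 40.243 g.
M(H2S) = 2(1.008) + 32.06 = 34.076 g/mol.
M(SO3) = 32.06 + 3(16.00) = 80.06 g/mol.
n(H2S) = 40.243 / 34.076 = 1.1810 mol.
Step 1 (H2S:SO2 = 2:2): theoretical n(SO2) = 1.1810 mol; at 84.76% yield, n(SO2) = 1.0010 mol.
Step 2 (SO2:SO3 = 2:2): theoretical n(SO3) = 1.0010 mol, so theoretical mass = 1.0010 × 80.06 = 80.140 g.
At 62.00% yield, actual mass of SO3 = 80.140 × 0.6200 = 49.687 g.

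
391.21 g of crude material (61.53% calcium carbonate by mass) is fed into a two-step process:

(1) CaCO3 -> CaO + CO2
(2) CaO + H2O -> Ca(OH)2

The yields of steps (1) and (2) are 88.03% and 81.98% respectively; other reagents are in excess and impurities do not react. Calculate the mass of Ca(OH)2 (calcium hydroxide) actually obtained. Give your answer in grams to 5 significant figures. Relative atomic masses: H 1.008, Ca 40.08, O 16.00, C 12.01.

128.60 g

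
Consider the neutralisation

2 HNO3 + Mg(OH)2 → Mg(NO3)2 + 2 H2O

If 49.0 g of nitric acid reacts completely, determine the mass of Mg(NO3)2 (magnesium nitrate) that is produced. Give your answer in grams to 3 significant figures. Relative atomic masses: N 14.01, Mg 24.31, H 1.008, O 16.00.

57.7 g

M(HNO3) = 1.008 + 14.01 + 3(16.00) = 63.018 g/mol.
M(Mg(NO3)2) = 24.31 + 2(14.01) + 6(16.00) = 148.33 g/mol.
n(HNO3) = 49.00 g / 63.018 g/mol = 0.7776 mol.
From the equation the HNO3:Mg(NO3)2 mole ratio is 2:1, so n(Mg(NO3)2) = 0.7776 × 1/2 = 0.3888 mol.
Mass of Mg(NO3)2 = 0.3888 mol × 148.33 g/mol = 57.67 g.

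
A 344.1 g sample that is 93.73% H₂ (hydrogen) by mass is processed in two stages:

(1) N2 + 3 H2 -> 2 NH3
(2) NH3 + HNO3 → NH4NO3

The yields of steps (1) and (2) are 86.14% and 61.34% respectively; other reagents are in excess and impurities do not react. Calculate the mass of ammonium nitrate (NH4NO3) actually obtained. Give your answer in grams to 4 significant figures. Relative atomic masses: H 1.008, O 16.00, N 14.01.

4511 g

Pure H2 = 344.1 × 0.9373 = 322.52 g.
M(H2) = 2(1.008) = 2.016 g/mol.
M(NH4NO3) = 2(14.01) + 4(1.008) + 3(16.00) = 80.052 g/mol.
n(H2) = 322.52 / 2.016 = 159.98 mol.
Step 1 (H2:NH3 = 3:2): theoretical n(NH3) = 106.66 mol; at 86.14% yield, n(NH3) = 91.873 mol.
Step 2 (NH3:NH4NO3 = 1:1): theoretical n(NH4NO3) = 91.873 mol, so theoretical mass = 91.873 × 80.052 = 7354.6 g.
At 61.34% yield, actual mass of NH4NO3 = 7354.6 × 0.6134 = 4511.3 g.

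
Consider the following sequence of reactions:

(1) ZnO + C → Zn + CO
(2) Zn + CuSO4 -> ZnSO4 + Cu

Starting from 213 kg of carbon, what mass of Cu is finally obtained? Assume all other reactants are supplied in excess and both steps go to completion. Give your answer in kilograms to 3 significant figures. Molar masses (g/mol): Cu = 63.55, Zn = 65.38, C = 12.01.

213 kg = 213000 g.
n(C) = 213000 / 12.01 = 17740 mol.
Step 1 gives a 1:1 ratio of C to Zn, so n(Zn) = 17740 mol.
In step 2 the Zn:Cu ratio is 1:1, so n(Cu) = 17740 mol.
Mass of Cu = 17740 × 63.55 = 1.127 × 10^6 g = 1130 kg.

1130 kg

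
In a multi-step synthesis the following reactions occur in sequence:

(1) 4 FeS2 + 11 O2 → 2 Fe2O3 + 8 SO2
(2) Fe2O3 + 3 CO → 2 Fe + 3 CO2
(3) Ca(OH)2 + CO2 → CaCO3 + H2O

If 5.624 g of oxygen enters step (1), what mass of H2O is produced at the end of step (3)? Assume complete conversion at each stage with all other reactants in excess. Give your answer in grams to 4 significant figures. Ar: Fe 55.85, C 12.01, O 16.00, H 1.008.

M(O2) = 2(16.00) = 32.00 g/mol.
M(H2O) = 2(1.008) + 16.00 = 18.016 g/mol.
n(O2) = 5.624 / 32.00 = 0.17575 mol.
Reaction (1): O2→Fe2O3 ratio 11:2 ⇒ n(Fe2O3) = 0.031955 mol.
Reaction (2): Fe2O3→CO2 ratio 1:3 ⇒ n(CO2) = 0.095864 mol.
Reaction (3): CO2→H2O ratio 1:1 ⇒ n(H2O) = 0.095864 mol.
Mass of H2O = 0.095864 × 18.016 = 1.7271 g.

1.727 g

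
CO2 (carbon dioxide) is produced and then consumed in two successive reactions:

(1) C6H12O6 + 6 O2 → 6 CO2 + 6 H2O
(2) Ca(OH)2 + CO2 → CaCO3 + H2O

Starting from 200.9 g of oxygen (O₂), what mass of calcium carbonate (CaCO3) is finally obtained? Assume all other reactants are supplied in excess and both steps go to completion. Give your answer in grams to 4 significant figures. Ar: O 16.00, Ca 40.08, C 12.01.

628.4 g

M(O2) = 2(16.00) = 32.00 g/mol.
M(CaCO3) = 40.08 + 12.01 + 3(16.00) = 100.09 g/mol.
n(O2) = 200.90 / 32.00 = 6.2781 mol.
Step 1 gives a 6:6 ratio of O2 to CO2, so n(CO2) = 6.2781 mol.
In step 2 the CO2:CaCO3 ratio is 1:1, so n(CaCO3) = 6.2781 mol.
Mass of CaCO3 = 6.2781 × 100.09 = 628.38 g.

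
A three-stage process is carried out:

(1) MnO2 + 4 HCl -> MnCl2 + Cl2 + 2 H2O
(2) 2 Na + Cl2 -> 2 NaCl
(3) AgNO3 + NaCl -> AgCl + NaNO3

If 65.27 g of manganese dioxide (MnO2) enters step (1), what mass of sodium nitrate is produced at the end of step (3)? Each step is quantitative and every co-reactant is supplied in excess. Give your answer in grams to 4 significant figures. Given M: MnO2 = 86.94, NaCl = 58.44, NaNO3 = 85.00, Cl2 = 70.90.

127.6 g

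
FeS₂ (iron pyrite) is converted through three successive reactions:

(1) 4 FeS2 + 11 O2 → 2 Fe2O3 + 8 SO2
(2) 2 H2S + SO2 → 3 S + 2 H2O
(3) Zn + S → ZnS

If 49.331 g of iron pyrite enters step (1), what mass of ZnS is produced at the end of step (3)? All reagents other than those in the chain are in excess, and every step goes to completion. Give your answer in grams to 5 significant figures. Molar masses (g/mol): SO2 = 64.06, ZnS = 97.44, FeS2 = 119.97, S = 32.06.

240.40 g

n(FeS2) = 49.331 / 119.97 = 0.411194 mol.
Reaction (1): FeS2→SO2 ratio 4:8 ⇒ n(SO2) = 0.822389 mol.
Reaction (2): SO2→S ratio 1:3 ⇒ n(S) = 2.46717 mol.
Reaction (3): S→ZnS ratio 1:1 ⇒ n(ZnS) = 2.46717 mol.
Mass of ZnS = 2.46717 × 97.44 = 240.401 g.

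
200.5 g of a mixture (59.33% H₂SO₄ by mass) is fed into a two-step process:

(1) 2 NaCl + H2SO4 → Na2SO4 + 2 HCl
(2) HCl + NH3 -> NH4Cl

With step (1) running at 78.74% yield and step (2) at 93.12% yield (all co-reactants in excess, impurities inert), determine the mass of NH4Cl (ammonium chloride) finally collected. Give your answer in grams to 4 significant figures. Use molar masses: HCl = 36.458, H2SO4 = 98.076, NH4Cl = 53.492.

Pure H2SO4 = 200.5 × 0.5933 = 118.96 g.
n(H2SO4) = 118.96 / 98.076 = 1.2129 mol.
Step 1 (H2SO4:HCl = 1:2): theoretical n(HCl) = 2.4258 mol; at 78.74% yield, n(HCl) = 1.9101 mol.
Step 2 (HCl:NH4Cl = 1:1): theoretical n(NH4Cl) = 1.9101 mol, so theoretical mass = 1.9101 × 53.492 = 102.17 g.
At 93.12% yield, actual mass of NH4Cl = 102.17 × 0.9312 = 95.144 g.

95.14 g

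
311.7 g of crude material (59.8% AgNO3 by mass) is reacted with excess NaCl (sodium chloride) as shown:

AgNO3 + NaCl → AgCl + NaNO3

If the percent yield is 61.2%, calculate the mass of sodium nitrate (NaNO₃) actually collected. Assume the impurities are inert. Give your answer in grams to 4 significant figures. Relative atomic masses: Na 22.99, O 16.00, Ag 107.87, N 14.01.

Pure AgNO3 available = 311.7 g × 0.598 = 186.40 g.
M(AgNO3) = 107.87 + 14.01 + 3(16.00) = 169.88 g/mol.
M(NaNO3) = 22.99 + 14.01 + 3(16.00) = 85.00 g/mol.
n(AgNO3) = 186.40 g / 169.88 g/mol = 1.0972 mol.
From the equation the AgNO3:NaNO3 mole ratio is 1:1, so n(NaNO3) = 1.0972 × 1/1 = 1.0972 mol.
Mass of NaNO3 = 1.0972 mol × 85.00 g/mol = 93.264 g.
Actual mass collected = 93.264 g × 0.612 = 57.078 g.

57.08 g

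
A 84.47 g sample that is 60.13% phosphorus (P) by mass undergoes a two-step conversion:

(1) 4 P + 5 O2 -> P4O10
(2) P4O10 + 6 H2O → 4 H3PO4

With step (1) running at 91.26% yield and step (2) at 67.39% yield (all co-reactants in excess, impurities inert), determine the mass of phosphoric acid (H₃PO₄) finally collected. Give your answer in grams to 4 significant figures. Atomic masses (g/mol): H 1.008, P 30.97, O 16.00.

Pure P = 84.47 × 0.6013 = 50.792 g.
M(P) = 30.97 g/mol.
M(H3PO4) = 3(1.008) + 30.97 + 4(16.00) = 97.994 g/mol.
n(P) = 50.792 / 30.97 = 1.6400 mol.
Step 1 (P:P4O10 = 4:1): theoretical n(P4O10) = 0.41001 mol; at 91.26% yield, n(P4O10) = 0.37417 mol.
Step 2 (P4O10:H3PO4 = 1:4): theoretical n(H3PO4) = 1.4967 mol, so theoretical mass = 1.4967 × 97.994 = 146.67 g.
At 67.39% yield, actual mass of H3PO4 = 146.67 × 0.6739 = 98.839 g.

98.84 g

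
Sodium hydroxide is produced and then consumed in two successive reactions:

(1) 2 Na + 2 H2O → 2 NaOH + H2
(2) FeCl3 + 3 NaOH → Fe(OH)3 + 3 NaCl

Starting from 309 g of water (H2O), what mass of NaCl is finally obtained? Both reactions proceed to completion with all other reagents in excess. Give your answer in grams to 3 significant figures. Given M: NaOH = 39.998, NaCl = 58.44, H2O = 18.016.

n(H2O) = 309.0 / 18.016 = 17.15 mol.
Step 1 gives a 2:2 ratio of H2O to NaOH, so n(NaOH) = 17.15 mol.
In step 2 the NaOH:NaCl ratio is 3:3, so n(NaCl) = 17.15 mol.
Mass of NaCl = 17.15 × 58.44 = 1002 g.

1000 g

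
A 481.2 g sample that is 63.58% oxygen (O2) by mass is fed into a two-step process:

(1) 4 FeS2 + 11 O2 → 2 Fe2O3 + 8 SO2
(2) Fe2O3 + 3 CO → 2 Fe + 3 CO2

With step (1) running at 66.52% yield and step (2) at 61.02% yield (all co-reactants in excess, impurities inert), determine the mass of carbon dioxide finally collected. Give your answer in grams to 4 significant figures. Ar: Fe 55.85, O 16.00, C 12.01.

93.16 g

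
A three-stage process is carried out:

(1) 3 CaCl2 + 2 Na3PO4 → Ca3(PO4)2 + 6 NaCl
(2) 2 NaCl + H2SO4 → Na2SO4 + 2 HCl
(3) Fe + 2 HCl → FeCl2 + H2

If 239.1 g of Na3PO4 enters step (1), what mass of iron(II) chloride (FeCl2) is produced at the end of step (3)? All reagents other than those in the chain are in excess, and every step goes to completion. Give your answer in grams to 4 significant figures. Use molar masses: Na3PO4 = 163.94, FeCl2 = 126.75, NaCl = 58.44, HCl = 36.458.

277.3 g

n(Na3PO4) = 239.1 / 163.94 = 1.4585 mol.
Reaction (1): Na3PO4→NaCl ratio 2:6 ⇒ n(NaCl) = 4.3754 mol.
Reaction (2): NaCl→HCl ratio 2:2 ⇒ n(HCl) = 4.3754 mol.
Reaction (3): HCl→FeCl2 ratio 2:1 ⇒ n(FeCl2) = 2.1877 mol.
Mass of FeCl2 = 2.1877 × 126.75 = 277.29 g.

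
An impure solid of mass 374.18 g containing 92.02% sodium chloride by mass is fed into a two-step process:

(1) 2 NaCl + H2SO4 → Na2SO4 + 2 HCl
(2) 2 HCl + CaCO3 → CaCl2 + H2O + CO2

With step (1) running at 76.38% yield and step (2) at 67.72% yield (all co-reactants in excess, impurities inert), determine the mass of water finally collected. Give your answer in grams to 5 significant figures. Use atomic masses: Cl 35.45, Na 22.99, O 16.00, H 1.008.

27.452 g

Pure NaCl = 374.18 × 0.9202 = 344.320 g.
M(NaCl) = 22.99 + 35.45 = 58.44 g/mol.
M(H2O) = 2(1.008) + 16.00 = 18.016 g/mol.
n(NaCl) = 344.320 / 58.44 = 5.89186 mol.
Step 1 (NaCl:HCl = 2:2): theoretical n(HCl) = 5.89186 mol; at 76.38% yield, n(HCl) = 4.50020 mol.
Step 2 (HCl:H2O = 2:1): theoretical n(H2O) = 2.25010 mol, so theoretical mass = 2.25010 × 18.016 = 40.5378 g.
At 67.72% yield, actual mass of H2O = 40.5378 × 0.6772 = 27.4522 g.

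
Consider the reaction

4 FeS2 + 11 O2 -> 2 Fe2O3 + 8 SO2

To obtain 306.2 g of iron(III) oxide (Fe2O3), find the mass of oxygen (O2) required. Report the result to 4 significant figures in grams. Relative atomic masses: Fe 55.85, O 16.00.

M(Fe2O3) = 2(55.85) + 3(16.00) = 159.70 g/mol.
M(O2) = 2(16.00) = 32.00 g/mol.
n(Fe2O3) = 306.20 g / 159.70 g/mol = 1.9173 mol.
From the equation the Fe2O3:O2 mole ratio is 2:11, so n(O2) = 1.9173 × 11/2 = 10.545 mol.
Mass of O2 = 10.545 mol × 32.00 g/mol = 337.45 g.

337.5 g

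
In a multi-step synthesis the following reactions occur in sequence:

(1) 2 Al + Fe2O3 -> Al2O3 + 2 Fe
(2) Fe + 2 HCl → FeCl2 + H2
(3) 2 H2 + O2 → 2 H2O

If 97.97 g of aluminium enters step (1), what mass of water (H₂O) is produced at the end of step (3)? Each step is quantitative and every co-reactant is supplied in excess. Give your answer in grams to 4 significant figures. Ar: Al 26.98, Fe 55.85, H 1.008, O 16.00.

M(Al) = 26.98 g/mol.
M(H2O) = 2(1.008) + 16.00 = 18.016 g/mol.
n(Al) = 97.97 / 26.98 = 3.6312 mol.
Reaction (1): Al→Fe ratio 2:2 ⇒ n(Fe) = 3.6312 mol.
Reaction (2): Fe→H2 ratio 1:1 ⇒ n(H2) = 3.6312 mol.
Reaction (3): H2→H2O ratio 2:2 ⇒ n(H2O) = 3.6312 mol.
Mass of H2O = 3.6312 × 18.016 = 65.420 g.

65.42 g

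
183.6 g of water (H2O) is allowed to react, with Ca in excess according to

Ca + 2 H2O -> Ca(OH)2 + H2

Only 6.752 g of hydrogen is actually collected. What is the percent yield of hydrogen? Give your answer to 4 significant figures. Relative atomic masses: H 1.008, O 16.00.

65.73 %

M(H2O) = 2(1.008) + 16.00 = 18.016 g/mol.
M(H2) = 2(1.008) = 2.016 g/mol.
n(H2O) = 183.60 g / 18.016 g/mol = 10.191 mol.
From the equation the H2O:H2 mole ratio is 2:1, so n(H2) = 10.191 × 1/2 = 5.0955 mol.
Mass of H2 = 5.0955 mol × 2.016 g/mol = 10.272 g.
This is the theoretical yield. Percent yield = 6.752 g / 10.272 g × 100% = 65.729%.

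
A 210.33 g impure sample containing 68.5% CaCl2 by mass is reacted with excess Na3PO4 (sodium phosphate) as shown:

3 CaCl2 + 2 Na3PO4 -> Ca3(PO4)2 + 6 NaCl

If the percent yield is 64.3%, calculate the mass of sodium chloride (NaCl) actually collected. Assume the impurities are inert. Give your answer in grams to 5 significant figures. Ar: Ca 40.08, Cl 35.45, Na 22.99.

97.566 g

Pure CaCl2 available = 210.33 g × 0.685 = 144.076 g.
M(CaCl2) = 40.08 + 2(35.45) = 110.98 g/mol.
M(NaCl) = 22.99 + 35.45 = 58.44 g/mol.
n(CaCl2) = 144.076 g / 110.98 g/mol = 1.29822 mol.
From the equation the CaCl2:NaCl mole ratio is 3:6, so n(NaCl) = 1.29822 × 6/3 = 2.59643 mol.
Mass of NaCl = 2.59643 mol × 58.44 g/mol = 151.736 g.
Actual mass collected = 151.736 g × 0.643 = 97.5659 g.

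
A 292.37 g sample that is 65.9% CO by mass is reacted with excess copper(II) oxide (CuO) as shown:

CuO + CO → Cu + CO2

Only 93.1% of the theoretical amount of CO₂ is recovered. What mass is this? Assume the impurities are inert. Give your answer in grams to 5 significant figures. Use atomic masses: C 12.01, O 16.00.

281.84 g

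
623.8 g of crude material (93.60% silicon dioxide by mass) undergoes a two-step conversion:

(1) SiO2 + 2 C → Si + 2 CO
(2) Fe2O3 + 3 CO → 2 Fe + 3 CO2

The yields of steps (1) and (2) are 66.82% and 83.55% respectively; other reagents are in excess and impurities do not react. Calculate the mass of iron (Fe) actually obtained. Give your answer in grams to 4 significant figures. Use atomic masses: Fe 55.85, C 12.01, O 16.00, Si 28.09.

404.0 g

Pure SiO2 = 623.8 × 0.9360 = 583.88 g.
M(SiO2) = 28.09 + 2(16.00) = 60.09 g/mol.
M(Fe) = 55.85 g/mol.
n(SiO2) = 583.88 / 60.09 = 9.7167 mol.
Step 1 (SiO2:CO = 1:2): theoretical n(CO) = 19.433 mol; at 66.82% yield, n(CO) = 12.985 mol.
Step 2 (CO:Fe = 3:2): theoretical n(Fe) = 8.6569 mol, so theoretical mass = 8.6569 × 55.85 = 483.49 g.
At 83.55% yield, actual mass of Fe = 483.49 × 0.8355 = 403.96 g.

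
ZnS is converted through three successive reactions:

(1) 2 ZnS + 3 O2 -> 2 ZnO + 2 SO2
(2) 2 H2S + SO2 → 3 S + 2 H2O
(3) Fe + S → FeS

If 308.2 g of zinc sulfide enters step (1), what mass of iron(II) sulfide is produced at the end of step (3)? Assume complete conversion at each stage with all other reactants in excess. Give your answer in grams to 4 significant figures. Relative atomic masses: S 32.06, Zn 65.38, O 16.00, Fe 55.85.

834.2 g

M(ZnS) = 65.38 + 32.06 = 97.44 g/mol.
M(FeS) = 55.85 + 32.06 = 87.91 g/mol.
n(ZnS) = 308.2 / 97.44 = 3.1630 mol.
Reaction (1): ZnS→SO2 ratio 2:2 ⇒ n(SO2) = 3.1630 mol.
Reaction (2): SO2→S ratio 1:3 ⇒ n(S) = 9.4889 mol.
Reaction (3): S→FeS ratio 1:1 ⇒ n(FeS) = 9.4889 mol.
Mass of FeS = 9.4889 × 87.91 = 834.17 g.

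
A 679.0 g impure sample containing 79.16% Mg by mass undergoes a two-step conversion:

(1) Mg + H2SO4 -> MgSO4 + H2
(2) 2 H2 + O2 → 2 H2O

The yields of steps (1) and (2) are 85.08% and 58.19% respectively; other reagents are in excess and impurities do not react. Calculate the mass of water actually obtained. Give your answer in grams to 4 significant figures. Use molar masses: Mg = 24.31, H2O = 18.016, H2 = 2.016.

197.2 g

Pure Mg = 679.0 × 0.7916 = 537.50 g.
n(Mg) = 537.50 / 24.31 = 22.110 mol.
Step 1 (Mg:H2 = 1:1): theoretical n(H2) = 22.110 mol; at 85.08% yield, n(H2) = 18.811 mol.
Step 2 (H2:H2O = 2:2): theoretical n(H2O) = 18.811 mol, so theoretical mass = 18.811 × 18.016 = 338.90 g.
At 58.19% yield, actual mass of H2O = 338.90 × 0.5819 = 197.21 g.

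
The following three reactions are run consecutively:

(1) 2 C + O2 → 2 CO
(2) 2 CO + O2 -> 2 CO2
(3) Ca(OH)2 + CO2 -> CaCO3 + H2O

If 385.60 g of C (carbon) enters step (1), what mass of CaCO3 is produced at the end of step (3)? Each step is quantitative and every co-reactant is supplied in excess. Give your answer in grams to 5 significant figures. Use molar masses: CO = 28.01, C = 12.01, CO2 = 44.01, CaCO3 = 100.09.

n(C) = 385.60 / 12.01 = 32.1066 mol.
Reaction (1): C→CO ratio 2:2 ⇒ n(CO) = 32.1066 mol.
Reaction (2): CO→CO2 ratio 2:2 ⇒ n(CO2) = 32.1066 mol.
Reaction (3): CO2→CaCO3 ratio 1:1 ⇒ n(CaCO3) = 32.1066 mol.
Mass of CaCO3 = 32.1066 × 100.09 = 3213.55 g.

3213.5 g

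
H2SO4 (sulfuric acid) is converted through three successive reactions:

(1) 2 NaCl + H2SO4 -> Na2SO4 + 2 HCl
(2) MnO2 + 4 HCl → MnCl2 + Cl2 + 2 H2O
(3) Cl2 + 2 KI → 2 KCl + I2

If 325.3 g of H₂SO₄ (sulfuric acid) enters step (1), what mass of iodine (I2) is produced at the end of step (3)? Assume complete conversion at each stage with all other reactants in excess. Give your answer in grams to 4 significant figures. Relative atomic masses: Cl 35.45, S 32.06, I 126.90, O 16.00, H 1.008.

420.9 g

M(H2SO4) = 2(1.008) + 32.06 + 4(16.00) = 98.076 g/mol.
M(I2) = 2(126.90) = 253.80 g/mol.
n(H2SO4) = 325.3 / 98.076 = 3.3168 mol.
Reaction (1): H2SO4→HCl ratio 1:2 ⇒ n(HCl) = 6.6336 mol.
Reaction (2): HCl→Cl2 ratio 4:1 ⇒ n(Cl2) = 1.6584 mol.
Reaction (3): Cl2→I2 ratio 1:1 ⇒ n(I2) = 1.6584 mol.
Mass of I2 = 1.6584 × 253.80 = 420.90 g.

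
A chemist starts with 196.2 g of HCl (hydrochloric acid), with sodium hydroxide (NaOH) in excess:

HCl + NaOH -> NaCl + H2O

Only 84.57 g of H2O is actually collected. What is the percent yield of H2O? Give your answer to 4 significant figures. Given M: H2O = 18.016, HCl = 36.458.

87.23 %

n(HCl) = 196.20 g / 36.458 g/mol = 5.3815 mol.
From the equation the HCl:H2O mole ratio is 1:1, so n(H2O) = 5.3815 × 1/1 = 5.3815 mol.
Mass of H2O = 5.3815 mol × 18.016 g/mol = 96.954 g.
This is the theoretical yield. Percent yield = 84.57 g / 96.954 g × 100% = 87.227%.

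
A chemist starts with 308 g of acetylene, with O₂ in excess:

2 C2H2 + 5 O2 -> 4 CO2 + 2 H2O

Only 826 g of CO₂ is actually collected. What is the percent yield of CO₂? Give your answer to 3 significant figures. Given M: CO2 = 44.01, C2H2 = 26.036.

n(C2H2) = 308.0 g / 26.036 g/mol = 11.83 mol.
From the equation the C2H2:CO2 mole ratio is 2:4, so n(CO2) = 11.83 × 4/2 = 23.66 mol.
Mass of CO2 = 23.66 mol × 44.01 g/mol = 1041 g.
This is the theoretical yield. Percent yield = 826 g / 1041 g × 100% = 79.33%.

79.3 %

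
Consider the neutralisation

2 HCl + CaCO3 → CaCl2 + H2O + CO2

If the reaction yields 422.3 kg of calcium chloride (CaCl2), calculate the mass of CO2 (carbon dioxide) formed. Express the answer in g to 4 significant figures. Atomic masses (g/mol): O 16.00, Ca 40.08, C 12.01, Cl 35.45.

167500 g

M(CaCl2) = 40.08 + 2(35.45) = 110.98 g/mol.
M(CO2) = 12.01 + 2(16.00) = 44.01 g/mol.
Convert: 422.3 kg = 422300 g.
n(CaCl2) = 422300 g / 110.98 g/mol = 3805.2 mol.
From the equation the CaCl2:CO2 mole ratio is 1:1, so n(CO2) = 3805.2 × 1/1 = 3805.2 mol.
Mass of CO2 = 3805.2 mol × 44.01 g/mol = 167470 g.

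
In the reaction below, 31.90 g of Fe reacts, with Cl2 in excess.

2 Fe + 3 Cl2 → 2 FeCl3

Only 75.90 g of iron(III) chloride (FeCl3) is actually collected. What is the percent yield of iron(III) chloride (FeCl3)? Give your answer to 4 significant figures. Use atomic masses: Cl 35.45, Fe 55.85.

M(Fe) = 55.85 g/mol.
M(FeCl3) = 55.85 + 3(35.45) = 162.20 g/mol.
n(Fe) = 31.900 g / 55.85 g/mol = 0.57117 mol.
From the equation the Fe:FeCl3 mole ratio is 2:2, so n(FeCl3) = 0.57117 × 2/2 = 0.57117 mol.
Mass of FeCl3 = 0.57117 mol × 162.20 g/mol = 92.644 g.
This is the theoretical yield. Percent yield = 75.90 g / 92.644 g × 100% = 81.926%.

81.93 %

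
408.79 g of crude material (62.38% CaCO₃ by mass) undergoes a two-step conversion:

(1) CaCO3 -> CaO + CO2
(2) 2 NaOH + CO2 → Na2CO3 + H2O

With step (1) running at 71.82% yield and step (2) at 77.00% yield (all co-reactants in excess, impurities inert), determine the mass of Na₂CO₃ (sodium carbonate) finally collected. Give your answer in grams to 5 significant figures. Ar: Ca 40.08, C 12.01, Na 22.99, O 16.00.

149.33 g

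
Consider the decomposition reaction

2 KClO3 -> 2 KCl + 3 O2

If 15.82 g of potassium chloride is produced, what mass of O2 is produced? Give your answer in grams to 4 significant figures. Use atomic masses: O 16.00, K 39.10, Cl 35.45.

M(KCl) = 39.10 + 35.45 = 74.55 g/mol.
M(O2) = 2(16.00) = 32.00 g/mol.
n(KCl) = 15.820 g / 74.55 g/mol = 0.21221 mol.
From the equation the KCl:O2 mole ratio is 2:3, so n(O2) = 0.21221 × 3/2 = 0.31831 mol.
Mass of O2 = 0.31831 mol × 32.00 g/mol = 10.186 g.

10.19 g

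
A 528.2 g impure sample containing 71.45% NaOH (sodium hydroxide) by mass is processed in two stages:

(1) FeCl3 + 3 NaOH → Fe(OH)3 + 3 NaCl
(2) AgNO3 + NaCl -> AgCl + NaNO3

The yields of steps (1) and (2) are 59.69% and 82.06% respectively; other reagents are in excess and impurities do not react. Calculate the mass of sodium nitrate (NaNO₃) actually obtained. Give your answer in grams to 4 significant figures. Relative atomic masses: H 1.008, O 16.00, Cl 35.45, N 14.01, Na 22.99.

Pure NaOH = 528.2 × 0.7145 = 377.40 g.
M(NaOH) = 22.99 + 16.00 + 1.008 = 39.998 g/mol.
M(NaNO3) = 22.99 + 14.01 + 3(16.00) = 85.00 g/mol.
n(NaOH) = 377.40 / 39.998 = 9.4354 mol.
Step 1 (NaOH:NaCl = 3:3): theoretical n(NaCl) = 9.4354 mol; at 59.69% yield, n(NaCl) = 5.6320 mol.
Step 2 (NaCl:NaNO3 = 1:1): theoretical n(NaNO3) = 5.6320 mol, so theoretical mass = 5.6320 × 85.00 = 478.72 g.
At 82.06% yield, actual mass of NaNO3 = 478.72 × 0.8206 = 392.84 g.

392.8 g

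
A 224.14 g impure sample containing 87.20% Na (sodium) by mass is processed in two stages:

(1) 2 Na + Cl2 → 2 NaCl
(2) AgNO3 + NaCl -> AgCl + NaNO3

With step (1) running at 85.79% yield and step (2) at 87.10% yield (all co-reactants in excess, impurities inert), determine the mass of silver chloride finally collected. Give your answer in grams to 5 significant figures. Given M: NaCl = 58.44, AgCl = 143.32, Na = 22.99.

Pure Na = 224.14 × 0.8720 = 195.450 g.
n(Na) = 195.450 / 22.99 = 8.50153 mol.
Step 1 (Na:NaCl = 2:2): theoretical n(NaCl) = 8.50153 mol; at 85.79% yield, n(NaCl) = 7.29346 mol.
Step 2 (NaCl:AgCl = 1:1): theoretical n(AgCl) = 7.29346 mol, so theoretical mass = 7.29346 × 143.32 = 1045.30 g.
At 87.10% yield, actual mass of AgCl = 1045.30 × 0.8710 = 910.455 g.

910.46 g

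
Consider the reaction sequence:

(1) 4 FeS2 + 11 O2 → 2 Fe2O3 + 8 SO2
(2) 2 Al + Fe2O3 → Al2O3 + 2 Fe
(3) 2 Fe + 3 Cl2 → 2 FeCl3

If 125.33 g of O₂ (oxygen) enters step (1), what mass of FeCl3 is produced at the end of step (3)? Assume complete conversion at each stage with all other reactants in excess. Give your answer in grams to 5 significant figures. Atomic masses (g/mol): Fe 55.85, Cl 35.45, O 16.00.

M(O2) = 2(16.00) = 32.00 g/mol.
M(FeCl3) = 55.85 + 3(35.45) = 162.20 g/mol.
n(O2) = 125.33 / 32.00 = 3.91656 mol.
Reaction (1): O2→Fe2O3 ratio 11:2 ⇒ n(Fe2O3) = 0.712102 mol.
Reaction (2): Fe2O3→Fe ratio 1:2 ⇒ n(Fe) = 1.42420 mol.
Reaction (3): Fe→FeCl3 ratio 2:2 ⇒ n(FeCl3) = 1.42420 mol.
Mass of FeCl3 = 1.42420 × 162.20 = 231.006 g.

231.01 g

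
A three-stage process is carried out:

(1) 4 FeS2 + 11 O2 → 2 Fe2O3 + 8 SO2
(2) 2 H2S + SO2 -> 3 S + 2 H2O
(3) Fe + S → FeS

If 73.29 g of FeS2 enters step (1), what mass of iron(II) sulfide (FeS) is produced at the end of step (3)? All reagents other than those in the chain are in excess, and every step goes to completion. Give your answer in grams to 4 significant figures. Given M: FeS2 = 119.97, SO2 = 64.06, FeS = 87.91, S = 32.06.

n(FeS2) = 73.29 / 119.97 = 0.61090 mol.
Reaction (1): FeS2→SO2 ratio 4:8 ⇒ n(SO2) = 1.2218 mol.
Reaction (2): SO2→S ratio 1:3 ⇒ n(S) = 3.6654 mol.
Reaction (3): S→FeS ratio 1:1 ⇒ n(FeS) = 3.6654 mol.
Mass of FeS = 3.6654 × 87.91 = 322.23 g.

322.2 g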